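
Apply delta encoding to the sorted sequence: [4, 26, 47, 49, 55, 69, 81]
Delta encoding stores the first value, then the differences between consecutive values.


First value: 4
Deltas:
  26 - 4 = 22
  47 - 26 = 21
  49 - 47 = 2
  55 - 49 = 6
  69 - 55 = 14
  81 - 69 = 12


Delta encoded: [4, 22, 21, 2, 6, 14, 12]


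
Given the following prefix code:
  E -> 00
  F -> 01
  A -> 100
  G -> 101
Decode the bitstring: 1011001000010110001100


Decoding step by step:
Bits 101 -> G
Bits 100 -> A
Bits 100 -> A
Bits 00 -> E
Bits 101 -> G
Bits 100 -> A
Bits 01 -> F
Bits 100 -> A


Decoded message: GAAEGAFA


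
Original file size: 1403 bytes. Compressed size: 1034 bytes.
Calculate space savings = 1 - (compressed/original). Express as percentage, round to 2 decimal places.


ratio = compressed/original = 1034/1403 = 0.736992
savings = 1 - ratio = 1 - 0.736992 = 0.263008
as a percentage: 0.263008 * 100 = 26.3%

Space savings = 1 - 1034/1403 = 26.3%


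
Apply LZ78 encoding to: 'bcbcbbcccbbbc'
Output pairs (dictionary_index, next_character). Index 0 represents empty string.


LZ78 encoding steps:
Dictionary: {0: ''}
Step 1: w='' (idx 0), next='b' -> output (0, 'b'), add 'b' as idx 1
Step 2: w='' (idx 0), next='c' -> output (0, 'c'), add 'c' as idx 2
Step 3: w='b' (idx 1), next='c' -> output (1, 'c'), add 'bc' as idx 3
Step 4: w='b' (idx 1), next='b' -> output (1, 'b'), add 'bb' as idx 4
Step 5: w='c' (idx 2), next='c' -> output (2, 'c'), add 'cc' as idx 5
Step 6: w='c' (idx 2), next='b' -> output (2, 'b'), add 'cb' as idx 6
Step 7: w='bb' (idx 4), next='c' -> output (4, 'c'), add 'bbc' as idx 7


Encoded: [(0, 'b'), (0, 'c'), (1, 'c'), (1, 'b'), (2, 'c'), (2, 'b'), (4, 'c')]


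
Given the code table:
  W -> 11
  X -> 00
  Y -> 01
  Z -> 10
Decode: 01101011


Decoding:
01 -> Y
10 -> Z
10 -> Z
11 -> W


Result: YZZW


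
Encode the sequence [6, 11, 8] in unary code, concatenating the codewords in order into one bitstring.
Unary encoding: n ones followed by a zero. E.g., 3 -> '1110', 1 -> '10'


Encode each number as n ones followed by a terminating 0:
  6 -> 1111110 (7 bits)
  11 -> 111111111110 (12 bits)
  8 -> 111111110 (9 bits)
Total length = 7 + 12 + 9 = 28 bits.

Unary([6, 11, 8]) = 1111110111111111110111111110 (28 bits)


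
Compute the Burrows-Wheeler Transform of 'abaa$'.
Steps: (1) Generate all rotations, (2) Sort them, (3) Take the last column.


Rotations (sorted):
  0: $abaa -> last char: a
  1: a$aba -> last char: a
  2: aa$ab -> last char: b
  3: abaa$ -> last char: $
  4: baa$a -> last char: a


BWT = aab$a


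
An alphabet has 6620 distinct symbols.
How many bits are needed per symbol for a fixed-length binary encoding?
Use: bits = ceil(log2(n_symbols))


log2(6620) = 12.6926
Bracket: 2^12 = 4096 < 6620 <= 2^13 = 8192
So ceil(log2(6620)) = 13

bits = ceil(log2(6620)) = ceil(12.6926) = 13 bits


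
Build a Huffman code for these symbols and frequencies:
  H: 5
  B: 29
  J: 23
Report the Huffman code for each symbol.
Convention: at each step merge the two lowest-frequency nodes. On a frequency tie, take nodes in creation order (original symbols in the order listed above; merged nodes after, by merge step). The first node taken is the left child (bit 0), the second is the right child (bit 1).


Huffman tree construction:
Step 1: Merge H(5) + J(23) = 28
Step 2: Merge (H+J)(28) + B(29) = 57
Read each symbol's code off the tree from the root (left child = 0, right child = 1).

Codes:
  H: 00 (length 2)
  B: 1 (length 1)
  J: 01 (length 2)
Average code length: 85/57 = 1.4912 bits/symbol


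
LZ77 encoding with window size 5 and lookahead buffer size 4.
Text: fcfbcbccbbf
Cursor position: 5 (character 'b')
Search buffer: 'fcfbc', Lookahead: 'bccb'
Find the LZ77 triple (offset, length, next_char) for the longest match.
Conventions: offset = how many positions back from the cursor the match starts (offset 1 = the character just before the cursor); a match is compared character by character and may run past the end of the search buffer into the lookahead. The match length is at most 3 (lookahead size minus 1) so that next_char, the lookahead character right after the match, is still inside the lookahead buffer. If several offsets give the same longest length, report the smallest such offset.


Try each offset into the search buffer:
  offset=1 (pos 4, char 'c'): match length 0
  offset=2 (pos 3, char 'b'): match length 2
  offset=3 (pos 2, char 'f'): match length 0
  offset=4 (pos 1, char 'c'): match length 0
  offset=5 (pos 0, char 'f'): match length 0
Longest match has length 2 at offset 2.
next_char = character at position 5 + 2 = 7 -> 'c'

Best match: offset=2, length=2 (matching 'bc' starting at position 3)
LZ77 triple: (2, 2, 'c')


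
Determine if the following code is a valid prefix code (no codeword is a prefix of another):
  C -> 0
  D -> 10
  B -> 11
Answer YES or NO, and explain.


Checking each pair (does one codeword prefix another?):
  C='0' vs D='10': no prefix
  C='0' vs B='11': no prefix
  D='10' vs C='0': no prefix
  D='10' vs B='11': no prefix
  B='11' vs C='0': no prefix
  B='11' vs D='10': no prefix
No violation found over all pairs.

YES -- this is a valid prefix code. No codeword is a prefix of any other codeword.


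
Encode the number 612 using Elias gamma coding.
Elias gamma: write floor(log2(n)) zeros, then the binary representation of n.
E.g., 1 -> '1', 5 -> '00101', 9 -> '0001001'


num_bits = floor(log2(612)) + 1 = 10
leading_zeros = num_bits - 1 = 9
binary(612) = 1001100100

Elias gamma(612) = '000000000' + '1001100100' = 0000000001001100100 (19 bits)


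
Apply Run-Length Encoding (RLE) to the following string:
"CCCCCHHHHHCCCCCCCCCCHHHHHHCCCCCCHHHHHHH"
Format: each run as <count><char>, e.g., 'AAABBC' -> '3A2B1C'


Scanning runs left to right:
  i=0: run of 'C' x 5 -> '5C'
  i=5: run of 'H' x 5 -> '5H'
  i=10: run of 'C' x 10 -> '10C'
  i=20: run of 'H' x 6 -> '6H'
  i=26: run of 'C' x 6 -> '6C'
  i=32: run of 'H' x 7 -> '7H'

RLE = 5C5H10C6H6C7H


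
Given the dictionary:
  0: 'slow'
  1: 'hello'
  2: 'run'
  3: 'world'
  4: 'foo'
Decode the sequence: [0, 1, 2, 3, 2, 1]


Look up each index in the dictionary:
  0 -> 'slow'
  1 -> 'hello'
  2 -> 'run'
  3 -> 'world'
  2 -> 'run'
  1 -> 'hello'

Decoded: "slow hello run world run hello"


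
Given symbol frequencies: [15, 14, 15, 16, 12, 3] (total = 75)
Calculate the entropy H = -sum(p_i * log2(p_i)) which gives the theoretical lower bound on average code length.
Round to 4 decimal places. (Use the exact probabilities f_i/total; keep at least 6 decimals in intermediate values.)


Per-symbol terms -p_i * log2(p_i) with p_i = f_i/75:
  p = 15/75 = 0.200000: log2(p) = -2.321928, -p*log2(p) = 0.464386
  p = 14/75 = 0.186667: log2(p) = -2.421464, -p*log2(p) = 0.452007
  p = 15/75 = 0.200000: log2(p) = -2.321928, -p*log2(p) = 0.464386
  p = 16/75 = 0.213333: log2(p) = -2.228819, -p*log2(p) = 0.475481
  p = 12/75 = 0.160000: log2(p) = -2.643856, -p*log2(p) = 0.423017
  p = 3/75 = 0.040000: log2(p) = -4.643856, -p*log2(p) = 0.185754
H = 0.464386 + 0.452007 + 0.464386 + 0.475481 + 0.423017 + 0.185754 = 2.465031

H = 2.465 bits/symbol


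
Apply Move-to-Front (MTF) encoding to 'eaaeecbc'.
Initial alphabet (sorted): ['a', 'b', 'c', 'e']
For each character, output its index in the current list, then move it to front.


MTF encoding:
'e': index 3 in ['a', 'b', 'c', 'e'] -> ['e', 'a', 'b', 'c']
'a': index 1 in ['e', 'a', 'b', 'c'] -> ['a', 'e', 'b', 'c']
'a': index 0 in ['a', 'e', 'b', 'c'] -> ['a', 'e', 'b', 'c']
'e': index 1 in ['a', 'e', 'b', 'c'] -> ['e', 'a', 'b', 'c']
'e': index 0 in ['e', 'a', 'b', 'c'] -> ['e', 'a', 'b', 'c']
'c': index 3 in ['e', 'a', 'b', 'c'] -> ['c', 'e', 'a', 'b']
'b': index 3 in ['c', 'e', 'a', 'b'] -> ['b', 'c', 'e', 'a']
'c': index 1 in ['b', 'c', 'e', 'a'] -> ['c', 'b', 'e', 'a']


Output: [3, 1, 0, 1, 0, 3, 3, 1]


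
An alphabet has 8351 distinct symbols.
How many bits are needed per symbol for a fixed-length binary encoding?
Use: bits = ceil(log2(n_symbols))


log2(8351) = 13.0277
Bracket: 2^13 = 8192 < 8351 <= 2^14 = 16384
So ceil(log2(8351)) = 14

bits = ceil(log2(8351)) = ceil(13.0277) = 14 bits


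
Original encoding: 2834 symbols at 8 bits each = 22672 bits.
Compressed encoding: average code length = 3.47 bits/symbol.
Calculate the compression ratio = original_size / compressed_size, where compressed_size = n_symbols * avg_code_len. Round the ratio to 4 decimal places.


original_size = n_symbols * orig_bits = 2834 * 8 = 22672 bits
compressed_size = n_symbols * avg_code_len = 2834 * 3.47 = 9833.98 bits
ratio = original_size / compressed_size = 22672 / 9833.98 = 2.3055

Compression ratio = 2.3055


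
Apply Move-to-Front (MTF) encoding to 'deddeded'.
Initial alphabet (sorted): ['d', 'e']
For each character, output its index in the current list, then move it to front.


MTF encoding:
'd': index 0 in ['d', 'e'] -> ['d', 'e']
'e': index 1 in ['d', 'e'] -> ['e', 'd']
'd': index 1 in ['e', 'd'] -> ['d', 'e']
'd': index 0 in ['d', 'e'] -> ['d', 'e']
'e': index 1 in ['d', 'e'] -> ['e', 'd']
'd': index 1 in ['e', 'd'] -> ['d', 'e']
'e': index 1 in ['d', 'e'] -> ['e', 'd']
'd': index 1 in ['e', 'd'] -> ['d', 'e']


Output: [0, 1, 1, 0, 1, 1, 1, 1]


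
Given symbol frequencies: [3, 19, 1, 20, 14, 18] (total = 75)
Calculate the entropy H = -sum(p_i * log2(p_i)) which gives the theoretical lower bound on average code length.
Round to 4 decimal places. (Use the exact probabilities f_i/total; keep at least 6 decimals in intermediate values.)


Per-symbol terms -p_i * log2(p_i) with p_i = f_i/75:
  p = 3/75 = 0.040000: log2(p) = -4.643856, -p*log2(p) = 0.185754
  p = 19/75 = 0.253333: log2(p) = -1.980891, -p*log2(p) = 0.501826
  p = 1/75 = 0.013333: log2(p) = -6.228819, -p*log2(p) = 0.083051
  p = 20/75 = 0.266667: log2(p) = -1.906891, -p*log2(p) = 0.508504
  p = 14/75 = 0.186667: log2(p) = -2.421464, -p*log2(p) = 0.452007
  p = 18/75 = 0.240000: log2(p) = -2.058894, -p*log2(p) = 0.494134
H = 0.185754 + 0.501826 + 0.083051 + 0.508504 + 0.452007 + 0.494134 = 2.225276

H = 2.2253 bits/symbol


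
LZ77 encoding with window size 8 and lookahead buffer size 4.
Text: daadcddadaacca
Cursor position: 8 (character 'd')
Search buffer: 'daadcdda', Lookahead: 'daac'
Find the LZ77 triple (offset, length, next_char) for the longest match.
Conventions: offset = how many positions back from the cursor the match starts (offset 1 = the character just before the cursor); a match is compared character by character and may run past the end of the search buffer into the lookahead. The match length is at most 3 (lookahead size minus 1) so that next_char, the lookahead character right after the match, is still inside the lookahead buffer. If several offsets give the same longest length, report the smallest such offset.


Try each offset into the search buffer:
  offset=1 (pos 7, char 'a'): match length 0
  offset=2 (pos 6, char 'd'): match length 2
  offset=3 (pos 5, char 'd'): match length 1
  offset=4 (pos 4, char 'c'): match length 0
  offset=5 (pos 3, char 'd'): match length 1
  offset=6 (pos 2, char 'a'): match length 0
  offset=7 (pos 1, char 'a'): match length 0
  offset=8 (pos 0, char 'd'): match length 3
Longest match has length 3 at offset 8.
next_char = character at position 8 + 3 = 11 -> 'c'

Best match: offset=8, length=3 (matching 'daa' starting at position 0)
LZ77 triple: (8, 3, 'c')


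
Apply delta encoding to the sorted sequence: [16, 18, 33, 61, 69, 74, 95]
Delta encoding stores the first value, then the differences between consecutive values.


First value: 16
Deltas:
  18 - 16 = 2
  33 - 18 = 15
  61 - 33 = 28
  69 - 61 = 8
  74 - 69 = 5
  95 - 74 = 21


Delta encoded: [16, 2, 15, 28, 8, 5, 21]


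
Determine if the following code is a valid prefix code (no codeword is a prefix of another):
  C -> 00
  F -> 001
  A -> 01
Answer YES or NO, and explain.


Checking each pair (does one codeword prefix another?):
  C='00' vs F='001': prefix -- VIOLATION

NO -- this is NOT a valid prefix code. C (00) is a prefix of F (001).


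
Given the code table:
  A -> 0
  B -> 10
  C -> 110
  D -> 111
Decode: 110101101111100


Decoding:
110 -> C
10 -> B
110 -> C
111 -> D
110 -> C
0 -> A


Result: CBCDCA


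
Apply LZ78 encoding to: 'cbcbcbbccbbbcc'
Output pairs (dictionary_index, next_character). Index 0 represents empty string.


LZ78 encoding steps:
Dictionary: {0: ''}
Step 1: w='' (idx 0), next='c' -> output (0, 'c'), add 'c' as idx 1
Step 2: w='' (idx 0), next='b' -> output (0, 'b'), add 'b' as idx 2
Step 3: w='c' (idx 1), next='b' -> output (1, 'b'), add 'cb' as idx 3
Step 4: w='cb' (idx 3), next='b' -> output (3, 'b'), add 'cbb' as idx 4
Step 5: w='c' (idx 1), next='c' -> output (1, 'c'), add 'cc' as idx 5
Step 6: w='b' (idx 2), next='b' -> output (2, 'b'), add 'bb' as idx 6
Step 7: w='b' (idx 2), next='c' -> output (2, 'c'), add 'bc' as idx 7
Step 8: w='c' (idx 1), end of input -> output (1, '')


Encoded: [(0, 'c'), (0, 'b'), (1, 'b'), (3, 'b'), (1, 'c'), (2, 'b'), (2, 'c'), (1, '')]


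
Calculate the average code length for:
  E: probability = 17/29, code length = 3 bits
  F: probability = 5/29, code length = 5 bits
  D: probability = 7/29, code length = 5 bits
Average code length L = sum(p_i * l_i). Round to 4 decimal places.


Weighted contributions p_i * l_i:
  E: (17/29) * 3 = 51/29
  F: (5/29) * 5 = 25/29
  D: (7/29) * 5 = 35/29
Sum = (51 + 25 + 35)/29 = 111/29

L = 111/29 = 3.8276 bits/symbol


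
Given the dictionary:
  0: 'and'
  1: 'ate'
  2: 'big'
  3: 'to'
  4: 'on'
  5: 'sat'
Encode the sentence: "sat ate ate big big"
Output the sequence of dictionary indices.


Look up each word in the dictionary:
  'sat' -> 5
  'ate' -> 1
  'ate' -> 1
  'big' -> 2
  'big' -> 2

Encoded: [5, 1, 1, 2, 2]


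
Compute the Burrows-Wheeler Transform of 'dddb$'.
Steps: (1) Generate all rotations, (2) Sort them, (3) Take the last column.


Rotations (sorted):
  0: $dddb -> last char: b
  1: b$ddd -> last char: d
  2: db$dd -> last char: d
  3: ddb$d -> last char: d
  4: dddb$ -> last char: $


BWT = bddd$


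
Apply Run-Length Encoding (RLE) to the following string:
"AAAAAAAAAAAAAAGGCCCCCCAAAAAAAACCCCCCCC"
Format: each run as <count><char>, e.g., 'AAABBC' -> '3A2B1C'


Scanning runs left to right:
  i=0: run of 'A' x 14 -> '14A'
  i=14: run of 'G' x 2 -> '2G'
  i=16: run of 'C' x 6 -> '6C'
  i=22: run of 'A' x 8 -> '8A'
  i=30: run of 'C' x 8 -> '8C'

RLE = 14A2G6C8A8C


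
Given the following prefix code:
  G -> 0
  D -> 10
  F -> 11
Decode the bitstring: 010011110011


Decoding step by step:
Bits 0 -> G
Bits 10 -> D
Bits 0 -> G
Bits 11 -> F
Bits 11 -> F
Bits 0 -> G
Bits 0 -> G
Bits 11 -> F


Decoded message: GDGFFGGF


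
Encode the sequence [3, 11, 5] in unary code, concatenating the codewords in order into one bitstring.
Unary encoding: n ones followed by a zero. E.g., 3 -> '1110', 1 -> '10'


Encode each number as n ones followed by a terminating 0:
  3 -> 1110 (4 bits)
  11 -> 111111111110 (12 bits)
  5 -> 111110 (6 bits)
Total length = 4 + 12 + 6 = 22 bits.

Unary([3, 11, 5]) = 1110111111111110111110 (22 bits)


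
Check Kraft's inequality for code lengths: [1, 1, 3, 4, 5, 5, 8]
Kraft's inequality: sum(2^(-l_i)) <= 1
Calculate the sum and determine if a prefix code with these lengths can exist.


Sum = 2^(-1) + 2^(-1) + 2^(-3) + 2^(-4) + 2^(-5) + 2^(-5) + 2^(-8)
    = 0.5 + 0.5 + 0.125 + 0.0625 + 0.03125 + 0.03125 + 0.00390625
    = 321/256 = 1.25390625
Since 1.25390625 > 1, Kraft's inequality is NOT satisfied.
A prefix code with these lengths CANNOT exist.

Kraft sum = 1.25390625. Not satisfied.


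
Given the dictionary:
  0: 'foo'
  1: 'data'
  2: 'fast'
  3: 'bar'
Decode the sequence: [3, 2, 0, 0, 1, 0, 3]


Look up each index in the dictionary:
  3 -> 'bar'
  2 -> 'fast'
  0 -> 'foo'
  0 -> 'foo'
  1 -> 'data'
  0 -> 'foo'
  3 -> 'bar'

Decoded: "bar fast foo foo data foo bar"


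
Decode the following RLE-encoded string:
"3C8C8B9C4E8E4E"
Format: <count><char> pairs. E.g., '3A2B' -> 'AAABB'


Expanding each <count><char> pair:
  3C -> 'CCC'
  8C -> 'CCCCCCCC'
  8B -> 'BBBBBBBB'
  9C -> 'CCCCCCCCC'
  4E -> 'EEEE'
  8E -> 'EEEEEEEE'
  4E -> 'EEEE'

Decoded = CCCCCCCCCCCBBBBBBBBCCCCCCCCCEEEEEEEEEEEEEEEE


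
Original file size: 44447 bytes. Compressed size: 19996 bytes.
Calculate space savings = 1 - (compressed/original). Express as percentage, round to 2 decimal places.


ratio = compressed/original = 19996/44447 = 0.449884
savings = 1 - ratio = 1 - 0.449884 = 0.550116
as a percentage: 0.550116 * 100 = 55.01%

Space savings = 1 - 19996/44447 = 55.01%


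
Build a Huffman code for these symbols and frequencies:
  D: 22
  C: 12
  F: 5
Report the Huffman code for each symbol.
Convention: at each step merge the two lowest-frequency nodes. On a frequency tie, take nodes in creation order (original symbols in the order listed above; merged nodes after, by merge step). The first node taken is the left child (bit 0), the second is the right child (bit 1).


Huffman tree construction:
Step 1: Merge F(5) + C(12) = 17
Step 2: Merge (F+C)(17) + D(22) = 39
Read each symbol's code off the tree from the root (left child = 0, right child = 1).

Codes:
  D: 1 (length 1)
  C: 01 (length 2)
  F: 00 (length 2)
Average code length: 56/39 = 1.4359 bits/symbol


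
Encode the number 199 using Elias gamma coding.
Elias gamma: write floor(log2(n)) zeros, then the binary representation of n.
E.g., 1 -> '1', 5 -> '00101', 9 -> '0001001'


num_bits = floor(log2(199)) + 1 = 8
leading_zeros = num_bits - 1 = 7
binary(199) = 11000111

Elias gamma(199) = '0000000' + '11000111' = 000000011000111 (15 bits)


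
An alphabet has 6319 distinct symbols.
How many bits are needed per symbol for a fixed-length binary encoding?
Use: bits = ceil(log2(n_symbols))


log2(6319) = 12.6255
Bracket: 2^12 = 4096 < 6319 <= 2^13 = 8192
So ceil(log2(6319)) = 13

bits = ceil(log2(6319)) = ceil(12.6255) = 13 bits


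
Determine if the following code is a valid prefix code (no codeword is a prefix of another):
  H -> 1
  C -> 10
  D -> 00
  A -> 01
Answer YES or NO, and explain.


Checking each pair (does one codeword prefix another?):
  H='1' vs C='10': prefix -- VIOLATION

NO -- this is NOT a valid prefix code. H (1) is a prefix of C (10).


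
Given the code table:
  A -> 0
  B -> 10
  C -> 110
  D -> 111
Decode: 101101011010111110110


Decoding:
10 -> B
110 -> C
10 -> B
110 -> C
10 -> B
111 -> D
110 -> C
110 -> C


Result: BCBCBDCC


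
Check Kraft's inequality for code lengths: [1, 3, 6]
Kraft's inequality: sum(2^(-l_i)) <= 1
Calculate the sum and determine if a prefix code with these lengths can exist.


Sum = 2^(-1) + 2^(-3) + 2^(-6)
    = 0.5 + 0.125 + 0.015625
    = 41/64 = 0.640625
Since 0.640625 <= 1, Kraft's inequality IS satisfied.
A prefix code with these lengths CAN exist.

Kraft sum = 0.640625. Satisfied.


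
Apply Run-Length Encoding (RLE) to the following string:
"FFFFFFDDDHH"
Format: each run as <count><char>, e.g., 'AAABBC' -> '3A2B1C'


Scanning runs left to right:
  i=0: run of 'F' x 6 -> '6F'
  i=6: run of 'D' x 3 -> '3D'
  i=9: run of 'H' x 2 -> '2H'

RLE = 6F3D2H


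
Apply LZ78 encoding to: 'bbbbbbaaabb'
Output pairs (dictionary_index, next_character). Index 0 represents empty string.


LZ78 encoding steps:
Dictionary: {0: ''}
Step 1: w='' (idx 0), next='b' -> output (0, 'b'), add 'b' as idx 1
Step 2: w='b' (idx 1), next='b' -> output (1, 'b'), add 'bb' as idx 2
Step 3: w='bb' (idx 2), next='b' -> output (2, 'b'), add 'bbb' as idx 3
Step 4: w='' (idx 0), next='a' -> output (0, 'a'), add 'a' as idx 4
Step 5: w='a' (idx 4), next='a' -> output (4, 'a'), add 'aa' as idx 5
Step 6: w='bb' (idx 2), end of input -> output (2, '')


Encoded: [(0, 'b'), (1, 'b'), (2, 'b'), (0, 'a'), (4, 'a'), (2, '')]


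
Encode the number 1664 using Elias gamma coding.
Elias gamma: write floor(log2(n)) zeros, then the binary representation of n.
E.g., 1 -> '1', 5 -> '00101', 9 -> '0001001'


num_bits = floor(log2(1664)) + 1 = 11
leading_zeros = num_bits - 1 = 10
binary(1664) = 11010000000

Elias gamma(1664) = '0000000000' + '11010000000' = 000000000011010000000 (21 bits)


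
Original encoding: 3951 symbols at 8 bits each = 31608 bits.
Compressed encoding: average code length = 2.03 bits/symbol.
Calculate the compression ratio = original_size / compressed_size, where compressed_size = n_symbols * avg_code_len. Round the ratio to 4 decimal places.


original_size = n_symbols * orig_bits = 3951 * 8 = 31608 bits
compressed_size = n_symbols * avg_code_len = 3951 * 2.03 = 8020.53 bits
ratio = original_size / compressed_size = 31608 / 8020.53 = 3.9409

Compression ratio = 3.9409


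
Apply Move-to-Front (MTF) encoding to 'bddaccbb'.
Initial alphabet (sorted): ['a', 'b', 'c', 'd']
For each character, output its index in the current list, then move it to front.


MTF encoding:
'b': index 1 in ['a', 'b', 'c', 'd'] -> ['b', 'a', 'c', 'd']
'd': index 3 in ['b', 'a', 'c', 'd'] -> ['d', 'b', 'a', 'c']
'd': index 0 in ['d', 'b', 'a', 'c'] -> ['d', 'b', 'a', 'c']
'a': index 2 in ['d', 'b', 'a', 'c'] -> ['a', 'd', 'b', 'c']
'c': index 3 in ['a', 'd', 'b', 'c'] -> ['c', 'a', 'd', 'b']
'c': index 0 in ['c', 'a', 'd', 'b'] -> ['c', 'a', 'd', 'b']
'b': index 3 in ['c', 'a', 'd', 'b'] -> ['b', 'c', 'a', 'd']
'b': index 0 in ['b', 'c', 'a', 'd'] -> ['b', 'c', 'a', 'd']


Output: [1, 3, 0, 2, 3, 0, 3, 0]


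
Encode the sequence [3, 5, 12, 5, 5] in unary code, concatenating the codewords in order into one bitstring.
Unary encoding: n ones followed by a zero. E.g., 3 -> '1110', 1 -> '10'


Encode each number as n ones followed by a terminating 0:
  3 -> 1110 (4 bits)
  5 -> 111110 (6 bits)
  12 -> 1111111111110 (13 bits)
  5 -> 111110 (6 bits)
  5 -> 111110 (6 bits)
Total length = 4 + 6 + 13 + 6 + 6 = 35 bits.

Unary([3, 5, 12, 5, 5]) = 11101111101111111111110111110111110 (35 bits)


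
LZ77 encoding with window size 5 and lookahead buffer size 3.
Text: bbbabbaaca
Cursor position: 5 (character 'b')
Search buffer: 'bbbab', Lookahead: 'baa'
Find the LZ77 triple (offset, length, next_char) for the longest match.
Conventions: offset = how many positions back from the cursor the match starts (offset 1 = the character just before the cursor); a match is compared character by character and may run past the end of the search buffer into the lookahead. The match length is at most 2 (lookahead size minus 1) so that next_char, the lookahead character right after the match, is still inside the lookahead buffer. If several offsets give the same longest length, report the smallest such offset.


Try each offset into the search buffer:
  offset=1 (pos 4, char 'b'): match length 1
  offset=2 (pos 3, char 'a'): match length 0
  offset=3 (pos 2, char 'b'): match length 2
  offset=4 (pos 1, char 'b'): match length 1
  offset=5 (pos 0, char 'b'): match length 1
Longest match has length 2 at offset 3.
next_char = character at position 5 + 2 = 7 -> 'a'

Best match: offset=3, length=2 (matching 'ba' starting at position 2)
LZ77 triple: (3, 2, 'a')


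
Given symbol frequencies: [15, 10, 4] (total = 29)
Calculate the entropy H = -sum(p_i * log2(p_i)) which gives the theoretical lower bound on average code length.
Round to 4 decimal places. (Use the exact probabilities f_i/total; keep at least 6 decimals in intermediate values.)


Per-symbol terms -p_i * log2(p_i) with p_i = f_i/29:
  p = 15/29 = 0.517241: log2(p) = -0.951090, -p*log2(p) = 0.491943
  p = 10/29 = 0.344828: log2(p) = -1.536053, -p*log2(p) = 0.529673
  p = 4/29 = 0.137931: log2(p) = -2.857981, -p*log2(p) = 0.394204
H = 0.491943 + 0.529673 + 0.394204 = 1.415820

H = 1.4158 bits/symbol


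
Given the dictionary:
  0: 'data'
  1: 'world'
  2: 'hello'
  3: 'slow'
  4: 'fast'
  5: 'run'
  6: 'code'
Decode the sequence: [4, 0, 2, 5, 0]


Look up each index in the dictionary:
  4 -> 'fast'
  0 -> 'data'
  2 -> 'hello'
  5 -> 'run'
  0 -> 'data'

Decoded: "fast data hello run data"


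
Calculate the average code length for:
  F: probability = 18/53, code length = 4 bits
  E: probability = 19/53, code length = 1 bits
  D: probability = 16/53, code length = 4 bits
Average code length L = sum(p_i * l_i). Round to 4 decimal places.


Weighted contributions p_i * l_i:
  F: (18/53) * 4 = 72/53
  E: (19/53) * 1 = 19/53
  D: (16/53) * 4 = 64/53
Sum = (72 + 19 + 64)/53 = 155/53

L = 155/53 = 2.9245 bits/symbol


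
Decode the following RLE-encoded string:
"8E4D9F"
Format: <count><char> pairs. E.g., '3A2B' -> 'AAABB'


Expanding each <count><char> pair:
  8E -> 'EEEEEEEE'
  4D -> 'DDDD'
  9F -> 'FFFFFFFFF'

Decoded = EEEEEEEEDDDDFFFFFFFFF


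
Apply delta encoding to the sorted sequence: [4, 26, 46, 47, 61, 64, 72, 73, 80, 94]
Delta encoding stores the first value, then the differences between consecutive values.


First value: 4
Deltas:
  26 - 4 = 22
  46 - 26 = 20
  47 - 46 = 1
  61 - 47 = 14
  64 - 61 = 3
  72 - 64 = 8
  73 - 72 = 1
  80 - 73 = 7
  94 - 80 = 14


Delta encoded: [4, 22, 20, 1, 14, 3, 8, 1, 7, 14]


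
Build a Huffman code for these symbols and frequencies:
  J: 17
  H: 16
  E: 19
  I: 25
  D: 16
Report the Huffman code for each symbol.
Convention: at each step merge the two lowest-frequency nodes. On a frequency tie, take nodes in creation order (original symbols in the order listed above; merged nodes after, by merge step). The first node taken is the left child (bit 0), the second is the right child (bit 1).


Huffman tree construction:
Step 1: Merge H(16) + D(16) = 32
Step 2: Merge J(17) + E(19) = 36
Step 3: Merge I(25) + (H+D)(32) = 57
Step 4: Merge (J+E)(36) + (I+(H+D))(57) = 93
Read each symbol's code off the tree from the root (left child = 0, right child = 1).

Codes:
  J: 00 (length 2)
  H: 110 (length 3)
  E: 01 (length 2)
  I: 10 (length 2)
  D: 111 (length 3)
Average code length: 218/93 = 2.3441 bits/symbol


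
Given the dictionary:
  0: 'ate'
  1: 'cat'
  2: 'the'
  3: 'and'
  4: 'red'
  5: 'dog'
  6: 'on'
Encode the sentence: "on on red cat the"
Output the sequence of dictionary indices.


Look up each word in the dictionary:
  'on' -> 6
  'on' -> 6
  'red' -> 4
  'cat' -> 1
  'the' -> 2

Encoded: [6, 6, 4, 1, 2]


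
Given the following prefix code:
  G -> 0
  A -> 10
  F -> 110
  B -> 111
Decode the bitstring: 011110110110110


Decoding step by step:
Bits 0 -> G
Bits 111 -> B
Bits 10 -> A
Bits 110 -> F
Bits 110 -> F
Bits 110 -> F


Decoded message: GBAFFF


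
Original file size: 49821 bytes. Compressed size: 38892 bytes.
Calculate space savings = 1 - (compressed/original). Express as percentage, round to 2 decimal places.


ratio = compressed/original = 38892/49821 = 0.780635
savings = 1 - ratio = 1 - 0.780635 = 0.219365
as a percentage: 0.219365 * 100 = 21.94%

Space savings = 1 - 38892/49821 = 21.94%


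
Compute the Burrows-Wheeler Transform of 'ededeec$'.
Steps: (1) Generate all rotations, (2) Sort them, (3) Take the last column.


Rotations (sorted):
  0: $ededeec -> last char: c
  1: c$ededee -> last char: e
  2: dedeec$e -> last char: e
  3: deec$ede -> last char: e
  4: ec$edede -> last char: e
  5: ededeec$ -> last char: $
  6: edeec$ed -> last char: d
  7: eec$eded -> last char: d


BWT = ceeee$dd


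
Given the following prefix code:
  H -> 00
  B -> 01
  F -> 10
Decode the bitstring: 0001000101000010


Decoding step by step:
Bits 00 -> H
Bits 01 -> B
Bits 00 -> H
Bits 01 -> B
Bits 01 -> B
Bits 00 -> H
Bits 00 -> H
Bits 10 -> F


Decoded message: HBHBBHHF


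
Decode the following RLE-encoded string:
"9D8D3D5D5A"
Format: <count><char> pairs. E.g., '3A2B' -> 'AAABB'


Expanding each <count><char> pair:
  9D -> 'DDDDDDDDD'
  8D -> 'DDDDDDDD'
  3D -> 'DDD'
  5D -> 'DDDDD'
  5A -> 'AAAAA'

Decoded = DDDDDDDDDDDDDDDDDDDDDDDDDAAAAA


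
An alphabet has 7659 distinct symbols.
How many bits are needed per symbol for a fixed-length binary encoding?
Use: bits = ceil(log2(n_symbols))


log2(7659) = 12.9029
Bracket: 2^12 = 4096 < 7659 <= 2^13 = 8192
So ceil(log2(7659)) = 13

bits = ceil(log2(7659)) = ceil(12.9029) = 13 bits


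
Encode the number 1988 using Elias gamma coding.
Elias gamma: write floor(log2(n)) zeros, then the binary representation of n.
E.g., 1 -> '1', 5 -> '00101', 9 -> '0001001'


num_bits = floor(log2(1988)) + 1 = 11
leading_zeros = num_bits - 1 = 10
binary(1988) = 11111000100

Elias gamma(1988) = '0000000000' + '11111000100' = 000000000011111000100 (21 bits)


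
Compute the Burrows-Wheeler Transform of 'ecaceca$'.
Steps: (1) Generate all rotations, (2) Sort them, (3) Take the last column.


Rotations (sorted):
  0: $ecaceca -> last char: a
  1: a$ecacec -> last char: c
  2: aceca$ec -> last char: c
  3: ca$ecace -> last char: e
  4: caceca$e -> last char: e
  5: ceca$eca -> last char: a
  6: eca$ecac -> last char: c
  7: ecaceca$ -> last char: $


BWT = acceeac$


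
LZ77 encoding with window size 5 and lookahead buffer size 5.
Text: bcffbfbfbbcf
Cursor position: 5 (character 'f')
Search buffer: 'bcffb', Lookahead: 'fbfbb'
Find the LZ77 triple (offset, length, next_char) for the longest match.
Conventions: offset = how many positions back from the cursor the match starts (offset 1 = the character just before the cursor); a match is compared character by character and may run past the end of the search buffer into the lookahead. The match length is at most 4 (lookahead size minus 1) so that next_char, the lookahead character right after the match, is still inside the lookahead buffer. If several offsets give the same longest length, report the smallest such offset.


Try each offset into the search buffer:
  offset=1 (pos 4, char 'b'): match length 0
  offset=2 (pos 3, char 'f'): match length 4
  offset=3 (pos 2, char 'f'): match length 1
  offset=4 (pos 1, char 'c'): match length 0
  offset=5 (pos 0, char 'b'): match length 0
Longest match has length 4 at offset 2.
next_char = character at position 5 + 4 = 9 -> 'b'

Best match: offset=2, length=4 (matching 'fbfb' starting at position 3)
LZ77 triple: (2, 4, 'b')


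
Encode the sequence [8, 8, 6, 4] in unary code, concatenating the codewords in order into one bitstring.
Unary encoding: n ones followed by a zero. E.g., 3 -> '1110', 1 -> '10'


Encode each number as n ones followed by a terminating 0:
  8 -> 111111110 (9 bits)
  8 -> 111111110 (9 bits)
  6 -> 1111110 (7 bits)
  4 -> 11110 (5 bits)
Total length = 9 + 9 + 7 + 5 = 30 bits.

Unary([8, 8, 6, 4]) = 111111110111111110111111011110 (30 bits)


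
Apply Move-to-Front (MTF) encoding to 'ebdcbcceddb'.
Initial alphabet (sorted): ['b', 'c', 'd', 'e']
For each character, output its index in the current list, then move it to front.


MTF encoding:
'e': index 3 in ['b', 'c', 'd', 'e'] -> ['e', 'b', 'c', 'd']
'b': index 1 in ['e', 'b', 'c', 'd'] -> ['b', 'e', 'c', 'd']
'd': index 3 in ['b', 'e', 'c', 'd'] -> ['d', 'b', 'e', 'c']
'c': index 3 in ['d', 'b', 'e', 'c'] -> ['c', 'd', 'b', 'e']
'b': index 2 in ['c', 'd', 'b', 'e'] -> ['b', 'c', 'd', 'e']
'c': index 1 in ['b', 'c', 'd', 'e'] -> ['c', 'b', 'd', 'e']
'c': index 0 in ['c', 'b', 'd', 'e'] -> ['c', 'b', 'd', 'e']
'e': index 3 in ['c', 'b', 'd', 'e'] -> ['e', 'c', 'b', 'd']
'd': index 3 in ['e', 'c', 'b', 'd'] -> ['d', 'e', 'c', 'b']
'd': index 0 in ['d', 'e', 'c', 'b'] -> ['d', 'e', 'c', 'b']
'b': index 3 in ['d', 'e', 'c', 'b'] -> ['b', 'd', 'e', 'c']


Output: [3, 1, 3, 3, 2, 1, 0, 3, 3, 0, 3]


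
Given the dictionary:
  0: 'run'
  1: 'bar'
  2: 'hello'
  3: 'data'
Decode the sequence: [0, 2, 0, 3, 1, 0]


Look up each index in the dictionary:
  0 -> 'run'
  2 -> 'hello'
  0 -> 'run'
  3 -> 'data'
  1 -> 'bar'
  0 -> 'run'

Decoded: "run hello run data bar run"


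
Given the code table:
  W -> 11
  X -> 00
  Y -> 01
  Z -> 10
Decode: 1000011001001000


Decoding:
10 -> Z
00 -> X
01 -> Y
10 -> Z
01 -> Y
00 -> X
10 -> Z
00 -> X


Result: ZXYZYXZX


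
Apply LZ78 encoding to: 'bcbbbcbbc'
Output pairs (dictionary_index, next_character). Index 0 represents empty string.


LZ78 encoding steps:
Dictionary: {0: ''}
Step 1: w='' (idx 0), next='b' -> output (0, 'b'), add 'b' as idx 1
Step 2: w='' (idx 0), next='c' -> output (0, 'c'), add 'c' as idx 2
Step 3: w='b' (idx 1), next='b' -> output (1, 'b'), add 'bb' as idx 3
Step 4: w='b' (idx 1), next='c' -> output (1, 'c'), add 'bc' as idx 4
Step 5: w='bb' (idx 3), next='c' -> output (3, 'c'), add 'bbc' as idx 5


Encoded: [(0, 'b'), (0, 'c'), (1, 'b'), (1, 'c'), (3, 'c')]


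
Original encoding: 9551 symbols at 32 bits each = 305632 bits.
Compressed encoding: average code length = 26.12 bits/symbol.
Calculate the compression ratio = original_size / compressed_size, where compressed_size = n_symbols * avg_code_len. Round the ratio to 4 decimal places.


original_size = n_symbols * orig_bits = 9551 * 32 = 305632 bits
compressed_size = n_symbols * avg_code_len = 9551 * 26.12 = 249472.12 bits
ratio = original_size / compressed_size = 305632 / 249472.12 = 1.2251

Compression ratio = 1.2251


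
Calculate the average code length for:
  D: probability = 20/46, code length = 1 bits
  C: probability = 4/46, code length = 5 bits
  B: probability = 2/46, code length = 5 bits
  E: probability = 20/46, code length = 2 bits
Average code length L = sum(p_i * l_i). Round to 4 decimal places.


Weighted contributions p_i * l_i:
  D: (20/46) * 1 = 20/46
  C: (4/46) * 5 = 20/46
  B: (2/46) * 5 = 10/46
  E: (20/46) * 2 = 40/46
Sum = (20 + 20 + 10 + 40)/46 = 90/46

L = 90/46 = 1.9565 bits/symbol


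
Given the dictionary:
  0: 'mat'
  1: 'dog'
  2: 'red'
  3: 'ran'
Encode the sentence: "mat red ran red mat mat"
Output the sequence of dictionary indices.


Look up each word in the dictionary:
  'mat' -> 0
  'red' -> 2
  'ran' -> 3
  'red' -> 2
  'mat' -> 0
  'mat' -> 0

Encoded: [0, 2, 3, 2, 0, 0]


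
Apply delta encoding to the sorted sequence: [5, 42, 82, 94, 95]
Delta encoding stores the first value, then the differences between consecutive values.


First value: 5
Deltas:
  42 - 5 = 37
  82 - 42 = 40
  94 - 82 = 12
  95 - 94 = 1


Delta encoded: [5, 37, 40, 12, 1]


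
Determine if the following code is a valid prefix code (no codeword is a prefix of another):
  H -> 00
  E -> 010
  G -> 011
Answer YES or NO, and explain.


Checking each pair (does one codeword prefix another?):
  H='00' vs E='010': no prefix
  H='00' vs G='011': no prefix
  E='010' vs H='00': no prefix
  E='010' vs G='011': no prefix
  G='011' vs H='00': no prefix
  G='011' vs E='010': no prefix
No violation found over all pairs.

YES -- this is a valid prefix code. No codeword is a prefix of any other codeword.


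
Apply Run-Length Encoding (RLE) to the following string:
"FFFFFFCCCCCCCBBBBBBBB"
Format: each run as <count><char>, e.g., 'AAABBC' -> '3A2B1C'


Scanning runs left to right:
  i=0: run of 'F' x 6 -> '6F'
  i=6: run of 'C' x 7 -> '7C'
  i=13: run of 'B' x 8 -> '8B'

RLE = 6F7C8B


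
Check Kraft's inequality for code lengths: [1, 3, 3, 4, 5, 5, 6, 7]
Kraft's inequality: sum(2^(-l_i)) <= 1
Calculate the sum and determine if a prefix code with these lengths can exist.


Sum = 2^(-1) + 2^(-3) + 2^(-3) + 2^(-4) + 2^(-5) + 2^(-5) + 2^(-6) + 2^(-7)
    = 0.5 + 0.125 + 0.125 + 0.0625 + 0.03125 + 0.03125 + 0.015625 + 0.0078125
    = 115/128 = 0.8984375
Since 0.8984375 <= 1, Kraft's inequality IS satisfied.
A prefix code with these lengths CAN exist.

Kraft sum = 0.8984375. Satisfied.


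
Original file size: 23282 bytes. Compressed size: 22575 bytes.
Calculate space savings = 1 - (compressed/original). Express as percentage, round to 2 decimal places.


ratio = compressed/original = 22575/23282 = 0.969633
savings = 1 - ratio = 1 - 0.969633 = 0.030367
as a percentage: 0.030367 * 100 = 3.04%

Space savings = 1 - 22575/23282 = 3.04%


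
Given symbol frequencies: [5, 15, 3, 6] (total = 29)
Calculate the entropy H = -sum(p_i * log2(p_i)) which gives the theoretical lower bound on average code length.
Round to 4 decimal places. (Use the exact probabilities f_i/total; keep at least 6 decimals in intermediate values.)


Per-symbol terms -p_i * log2(p_i) with p_i = f_i/29:
  p = 5/29 = 0.172414: log2(p) = -2.536053, -p*log2(p) = 0.437251
  p = 15/29 = 0.517241: log2(p) = -0.951090, -p*log2(p) = 0.491943
  p = 3/29 = 0.103448: log2(p) = -3.273018, -p*log2(p) = 0.338588
  p = 6/29 = 0.206897: log2(p) = -2.273018, -p*log2(p) = 0.470280
H = 0.437251 + 0.491943 + 0.338588 + 0.470280 = 1.738062

H = 1.7381 bits/symbol


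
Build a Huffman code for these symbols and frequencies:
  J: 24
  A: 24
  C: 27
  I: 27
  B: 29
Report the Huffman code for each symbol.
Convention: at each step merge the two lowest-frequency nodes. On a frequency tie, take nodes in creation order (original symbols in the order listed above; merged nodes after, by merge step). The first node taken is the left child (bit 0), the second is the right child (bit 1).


Huffman tree construction:
Step 1: Merge J(24) + A(24) = 48
Step 2: Merge C(27) + I(27) = 54
Step 3: Merge B(29) + (J+A)(48) = 77
Step 4: Merge (C+I)(54) + (B+(J+A))(77) = 131
Read each symbol's code off the tree from the root (left child = 0, right child = 1).

Codes:
  J: 110 (length 3)
  A: 111 (length 3)
  C: 00 (length 2)
  I: 01 (length 2)
  B: 10 (length 2)
Average code length: 310/131 = 2.3664 bits/symbol


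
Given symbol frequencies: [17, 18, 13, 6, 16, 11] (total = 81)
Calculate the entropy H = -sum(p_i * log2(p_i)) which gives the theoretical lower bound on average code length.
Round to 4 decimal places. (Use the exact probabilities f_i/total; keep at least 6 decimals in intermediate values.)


Per-symbol terms -p_i * log2(p_i) with p_i = f_i/81:
  p = 17/81 = 0.209877: log2(p) = -2.252387, -p*log2(p) = 0.472723
  p = 18/81 = 0.222222: log2(p) = -2.169925, -p*log2(p) = 0.482206
  p = 13/81 = 0.160494: log2(p) = -2.639410, -p*log2(p) = 0.423609
  p = 6/81 = 0.074074: log2(p) = -3.754888, -p*log2(p) = 0.278140
  p = 16/81 = 0.197531: log2(p) = -2.339850, -p*log2(p) = 0.462193
  p = 11/81 = 0.135802: log2(p) = -2.880418, -p*log2(p) = 0.391168
H = 0.472723 + 0.482206 + 0.423609 + 0.278140 + 0.462193 + 0.391168 = 2.510039

H = 2.51 bits/symbol


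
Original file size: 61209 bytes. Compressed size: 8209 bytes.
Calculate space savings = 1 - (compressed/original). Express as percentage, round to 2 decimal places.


ratio = compressed/original = 8209/61209 = 0.134114
savings = 1 - ratio = 1 - 0.134114 = 0.865886
as a percentage: 0.865886 * 100 = 86.59%

Space savings = 1 - 8209/61209 = 86.59%


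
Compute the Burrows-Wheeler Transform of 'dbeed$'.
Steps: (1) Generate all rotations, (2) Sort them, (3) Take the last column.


Rotations (sorted):
  0: $dbeed -> last char: d
  1: beed$d -> last char: d
  2: d$dbee -> last char: e
  3: dbeed$ -> last char: $
  4: ed$dbe -> last char: e
  5: eed$db -> last char: b


BWT = dde$eb


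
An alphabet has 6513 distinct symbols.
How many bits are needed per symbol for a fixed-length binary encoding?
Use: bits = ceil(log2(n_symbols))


log2(6513) = 12.6691
Bracket: 2^12 = 4096 < 6513 <= 2^13 = 8192
So ceil(log2(6513)) = 13

bits = ceil(log2(6513)) = ceil(12.6691) = 13 bits


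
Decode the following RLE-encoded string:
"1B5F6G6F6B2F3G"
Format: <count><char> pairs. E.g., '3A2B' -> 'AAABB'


Expanding each <count><char> pair:
  1B -> 'B'
  5F -> 'FFFFF'
  6G -> 'GGGGGG'
  6F -> 'FFFFFF'
  6B -> 'BBBBBB'
  2F -> 'FF'
  3G -> 'GGG'

Decoded = BFFFFFGGGGGGFFFFFFBBBBBBFFGGG


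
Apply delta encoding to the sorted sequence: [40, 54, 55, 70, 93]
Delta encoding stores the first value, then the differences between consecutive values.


First value: 40
Deltas:
  54 - 40 = 14
  55 - 54 = 1
  70 - 55 = 15
  93 - 70 = 23


Delta encoded: [40, 14, 1, 15, 23]


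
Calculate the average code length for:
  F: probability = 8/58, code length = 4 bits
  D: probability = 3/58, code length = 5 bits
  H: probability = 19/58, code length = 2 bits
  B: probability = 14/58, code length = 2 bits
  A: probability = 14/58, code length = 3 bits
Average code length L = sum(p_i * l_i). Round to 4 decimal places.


Weighted contributions p_i * l_i:
  F: (8/58) * 4 = 32/58
  D: (3/58) * 5 = 15/58
  H: (19/58) * 2 = 38/58
  B: (14/58) * 2 = 28/58
  A: (14/58) * 3 = 42/58
Sum = (32 + 15 + 38 + 28 + 42)/58 = 155/58

L = 155/58 = 2.6724 bits/symbol
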